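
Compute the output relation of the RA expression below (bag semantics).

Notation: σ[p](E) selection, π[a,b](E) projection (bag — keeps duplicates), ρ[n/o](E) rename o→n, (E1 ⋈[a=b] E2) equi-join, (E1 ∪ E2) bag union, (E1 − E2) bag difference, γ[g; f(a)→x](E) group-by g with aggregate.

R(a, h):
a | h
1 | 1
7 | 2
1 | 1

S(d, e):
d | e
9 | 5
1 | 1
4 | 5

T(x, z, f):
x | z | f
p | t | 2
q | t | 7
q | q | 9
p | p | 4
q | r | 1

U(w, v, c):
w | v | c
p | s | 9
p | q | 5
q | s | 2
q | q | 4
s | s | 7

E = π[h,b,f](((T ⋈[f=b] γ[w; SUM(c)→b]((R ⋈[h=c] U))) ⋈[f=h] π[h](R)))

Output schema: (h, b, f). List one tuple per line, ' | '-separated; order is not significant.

Subexpression sizes:
  T → 5
  R → 3
  U → 5
  (R ⋈[h=c] U) → 1
  γ[w; SUM(c)→b]((R ⋈[h=c] U)) → 1
  (T ⋈[f=b] γ[w; SUM(c)→b]((R ⋈[h=c] U))) → 1
  R → 3
  π[h](R) → 3
  ((T ⋈[f=b] γ[w; SUM(c)→b]((R ⋈[h=c] U))) ⋈[f=h] π[h](R)) → 1
  π[h,b,f](((T ⋈[f=b] γ[w; SUM(c)→b]((R ⋈[h=c] U))) ⋈[f=h] π[h](R))) → 1

== RESULT ==
h | b | f
2 | 2 | 2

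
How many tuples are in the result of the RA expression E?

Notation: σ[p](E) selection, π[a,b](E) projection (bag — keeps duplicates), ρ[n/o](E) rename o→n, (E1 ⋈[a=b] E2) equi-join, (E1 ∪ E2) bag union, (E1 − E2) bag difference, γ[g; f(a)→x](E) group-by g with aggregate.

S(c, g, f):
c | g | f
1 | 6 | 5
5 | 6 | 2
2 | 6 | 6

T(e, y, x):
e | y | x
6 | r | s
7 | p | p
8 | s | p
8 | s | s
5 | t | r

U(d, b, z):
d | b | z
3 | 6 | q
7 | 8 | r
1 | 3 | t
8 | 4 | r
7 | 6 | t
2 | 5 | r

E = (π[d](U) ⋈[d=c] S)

Subexpression sizes:
  U → 6
  π[d](U) → 6
  S → 3
  (π[d](U) ⋈[d=c] S) → 2

|E| = 2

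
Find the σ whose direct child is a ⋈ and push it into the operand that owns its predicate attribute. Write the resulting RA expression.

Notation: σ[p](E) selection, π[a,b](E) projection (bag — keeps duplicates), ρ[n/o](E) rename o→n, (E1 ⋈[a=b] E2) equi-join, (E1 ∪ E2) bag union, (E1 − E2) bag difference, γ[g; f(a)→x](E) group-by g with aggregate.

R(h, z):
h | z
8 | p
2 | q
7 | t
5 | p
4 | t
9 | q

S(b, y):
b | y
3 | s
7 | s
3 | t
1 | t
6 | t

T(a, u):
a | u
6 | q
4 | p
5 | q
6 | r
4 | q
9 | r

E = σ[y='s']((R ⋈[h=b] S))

σ filters on y, owned by the right side.
E' = (R ⋈[h=b] σ[y='s'](S))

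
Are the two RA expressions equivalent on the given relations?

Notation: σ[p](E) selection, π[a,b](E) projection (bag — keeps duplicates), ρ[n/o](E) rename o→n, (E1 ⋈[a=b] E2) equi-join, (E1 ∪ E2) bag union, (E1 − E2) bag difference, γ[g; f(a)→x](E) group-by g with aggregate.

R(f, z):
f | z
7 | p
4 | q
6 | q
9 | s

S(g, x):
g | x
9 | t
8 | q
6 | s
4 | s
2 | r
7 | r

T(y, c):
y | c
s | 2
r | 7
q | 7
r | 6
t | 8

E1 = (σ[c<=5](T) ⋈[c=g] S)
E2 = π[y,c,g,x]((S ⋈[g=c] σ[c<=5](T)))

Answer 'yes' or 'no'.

E1 stepwise |·|:
  T → 5
  σ[c<=5](T) → 1
  S → 6
  (σ[c<=5](T) ⋈[c=g] S) → 1
E2 stepwise |·|:
  S → 6
  T → 5
  σ[c<=5](T) → 1
  (S ⋈[g=c] σ[c<=5](T)) → 1
  π[y,c,g,x]((S ⋈[g=c] σ[c<=5](T))) → 1

E1 and E2 produce the same multiset:
y | c | g | x
s | 2 | 2 | r

yes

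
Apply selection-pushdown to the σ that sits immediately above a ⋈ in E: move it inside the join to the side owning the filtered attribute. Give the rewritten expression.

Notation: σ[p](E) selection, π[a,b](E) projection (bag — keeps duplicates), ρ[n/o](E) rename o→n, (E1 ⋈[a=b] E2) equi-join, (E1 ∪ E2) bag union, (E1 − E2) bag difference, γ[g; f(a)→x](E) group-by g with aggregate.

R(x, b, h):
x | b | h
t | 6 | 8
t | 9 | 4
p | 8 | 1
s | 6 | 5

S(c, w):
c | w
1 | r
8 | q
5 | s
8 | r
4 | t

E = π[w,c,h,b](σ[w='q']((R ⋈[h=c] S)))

σ filters on w, owned by the right side.
E' = π[w,c,h,b]((R ⋈[h=c] σ[w='q'](S)))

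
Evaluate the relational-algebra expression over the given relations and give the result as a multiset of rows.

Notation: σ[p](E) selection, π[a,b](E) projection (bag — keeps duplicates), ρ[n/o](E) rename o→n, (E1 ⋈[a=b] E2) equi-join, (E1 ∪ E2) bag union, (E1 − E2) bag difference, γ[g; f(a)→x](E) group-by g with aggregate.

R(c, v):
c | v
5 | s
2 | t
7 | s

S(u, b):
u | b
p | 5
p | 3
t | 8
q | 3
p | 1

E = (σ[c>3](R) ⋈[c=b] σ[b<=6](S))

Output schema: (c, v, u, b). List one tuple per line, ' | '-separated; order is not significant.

Row counts bottom-up:
  R → 3
  σ[c>3](R) → 2
  S → 5
  σ[b<=6](S) → 4
  (σ[c>3](R) ⋈[c=b] σ[b<=6](S)) → 1

== RESULT ==
c | v | u | b
5 | s | p | 5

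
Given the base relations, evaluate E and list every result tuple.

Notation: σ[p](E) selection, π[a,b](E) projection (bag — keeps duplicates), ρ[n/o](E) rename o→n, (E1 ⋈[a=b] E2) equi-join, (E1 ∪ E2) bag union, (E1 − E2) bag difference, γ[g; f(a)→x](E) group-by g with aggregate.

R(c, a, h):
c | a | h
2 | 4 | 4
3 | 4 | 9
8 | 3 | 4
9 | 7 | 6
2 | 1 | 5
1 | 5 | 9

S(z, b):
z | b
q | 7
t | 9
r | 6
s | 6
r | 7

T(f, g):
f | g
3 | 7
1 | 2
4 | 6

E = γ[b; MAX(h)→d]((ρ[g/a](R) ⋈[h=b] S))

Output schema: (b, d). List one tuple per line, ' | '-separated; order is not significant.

Subexpression sizes:
  R → 6
  ρ[g/a](R) → 6
  S → 5
  (ρ[g/a](R) ⋈[h=b] S) → 4
  γ[b; MAX(h)→d]((ρ[g/a](R) ⋈[h=b] S)) → 2

== RESULT ==
b | d
6 | 6
9 | 9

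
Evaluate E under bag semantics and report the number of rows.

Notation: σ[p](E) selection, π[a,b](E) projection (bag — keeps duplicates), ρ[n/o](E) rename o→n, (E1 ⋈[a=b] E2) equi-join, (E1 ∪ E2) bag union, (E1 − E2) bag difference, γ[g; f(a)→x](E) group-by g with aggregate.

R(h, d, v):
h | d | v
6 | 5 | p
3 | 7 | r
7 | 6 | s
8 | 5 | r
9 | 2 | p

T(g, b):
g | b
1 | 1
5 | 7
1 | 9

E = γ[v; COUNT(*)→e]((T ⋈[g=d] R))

Row counts bottom-up:
  T → 3
  R → 5
  (T ⋈[g=d] R) → 2
  γ[v; COUNT(*)→e]((T ⋈[g=d] R)) → 2

|E| = 2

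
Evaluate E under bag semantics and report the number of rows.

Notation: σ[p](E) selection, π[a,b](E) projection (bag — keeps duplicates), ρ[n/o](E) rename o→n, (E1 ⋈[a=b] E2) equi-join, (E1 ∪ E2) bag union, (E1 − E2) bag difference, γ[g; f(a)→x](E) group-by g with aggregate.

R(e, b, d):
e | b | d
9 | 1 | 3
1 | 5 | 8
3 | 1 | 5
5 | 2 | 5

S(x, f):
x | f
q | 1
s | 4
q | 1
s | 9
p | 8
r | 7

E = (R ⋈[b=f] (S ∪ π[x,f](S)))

Stepwise |·|:
  R → 4
  S → 6
  S → 6
  π[x,f](S) → 6
  (S ∪ π[x,f](S)) → 12
  (R ⋈[b=f] (S ∪ π[x,f](S))) → 8

|E| = 8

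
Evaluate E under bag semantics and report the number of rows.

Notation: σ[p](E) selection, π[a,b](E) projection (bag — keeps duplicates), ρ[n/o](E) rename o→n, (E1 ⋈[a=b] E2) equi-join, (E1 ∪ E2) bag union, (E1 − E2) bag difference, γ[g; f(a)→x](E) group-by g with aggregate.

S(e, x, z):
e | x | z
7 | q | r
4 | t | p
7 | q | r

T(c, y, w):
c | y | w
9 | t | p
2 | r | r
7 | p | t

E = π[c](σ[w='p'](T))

Per-node cardinality:
  T → 3
  σ[w='p'](T) → 1
  π[c](σ[w='p'](T)) → 1

|E| = 1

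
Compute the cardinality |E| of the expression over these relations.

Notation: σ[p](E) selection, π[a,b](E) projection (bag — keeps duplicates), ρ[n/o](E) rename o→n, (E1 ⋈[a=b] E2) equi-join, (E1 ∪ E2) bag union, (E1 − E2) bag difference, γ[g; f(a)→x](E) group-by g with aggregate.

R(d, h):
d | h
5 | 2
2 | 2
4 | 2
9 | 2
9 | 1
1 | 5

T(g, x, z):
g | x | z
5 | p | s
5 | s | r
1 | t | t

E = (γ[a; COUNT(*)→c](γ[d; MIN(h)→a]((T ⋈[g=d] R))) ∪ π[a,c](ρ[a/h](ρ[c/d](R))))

Stepwise |·|:
  T → 3
  R → 6
  (T ⋈[g=d] R) → 3
  γ[d; MIN(h)→a]((T ⋈[g=d] R)) → 2
  γ[a; COUNT(*)→c](γ[d; MIN(h)→a]((T ⋈[g=d] R))) → 2
  R → 6
  ρ[c/d](R) → 6
  ρ[a/h](ρ[c/d](R)) → 6
  π[a,c](ρ[a/h](ρ[c/d](R))) → 6
  (γ[a; COUNT(*)→c](γ[d; MIN(h)→a]((T ⋈[g=d] R))) ∪ π[a,c](ρ[a/h](ρ[c/d](R)))) → 8

|E| = 8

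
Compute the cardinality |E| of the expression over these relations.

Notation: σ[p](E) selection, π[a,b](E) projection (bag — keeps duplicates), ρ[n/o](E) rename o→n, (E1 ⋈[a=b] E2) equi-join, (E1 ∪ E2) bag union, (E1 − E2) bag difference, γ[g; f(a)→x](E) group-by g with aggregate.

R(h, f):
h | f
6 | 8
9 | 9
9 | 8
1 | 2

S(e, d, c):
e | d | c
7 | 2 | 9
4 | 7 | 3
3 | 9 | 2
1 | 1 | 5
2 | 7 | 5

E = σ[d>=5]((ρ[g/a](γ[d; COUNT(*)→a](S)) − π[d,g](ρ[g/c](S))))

Row counts bottom-up:
  S → 5
  γ[d; COUNT(*)→a](S) → 4
  ρ[g/a](γ[d; COUNT(*)→a](S)) → 4
  S → 5
  ρ[g/c](S) → 5
  π[d,g](ρ[g/c](S)) → 5
  (ρ[g/a](γ[d; COUNT(*)→a](S)) − π[d,g](ρ[g/c](S))) → 4
  σ[d>=5]((ρ[g/a](γ[d; COUNT(*)→a](S)) − π[d,g](ρ[g/c](S)))) → 2

|E| = 2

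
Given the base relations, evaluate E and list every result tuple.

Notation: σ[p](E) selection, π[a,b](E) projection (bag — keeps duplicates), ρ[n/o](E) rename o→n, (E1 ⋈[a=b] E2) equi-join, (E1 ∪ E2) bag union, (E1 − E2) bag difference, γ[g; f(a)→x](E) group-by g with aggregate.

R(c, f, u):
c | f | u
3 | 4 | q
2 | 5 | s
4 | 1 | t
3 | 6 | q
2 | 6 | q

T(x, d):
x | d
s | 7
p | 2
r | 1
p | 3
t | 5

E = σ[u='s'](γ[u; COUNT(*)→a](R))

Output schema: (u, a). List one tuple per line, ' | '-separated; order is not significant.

Stepwise |·|:
  R → 5
  γ[u; COUNT(*)→a](R) → 3
  σ[u='s'](γ[u; COUNT(*)→a](R)) → 1

== RESULT ==
u | a
s | 1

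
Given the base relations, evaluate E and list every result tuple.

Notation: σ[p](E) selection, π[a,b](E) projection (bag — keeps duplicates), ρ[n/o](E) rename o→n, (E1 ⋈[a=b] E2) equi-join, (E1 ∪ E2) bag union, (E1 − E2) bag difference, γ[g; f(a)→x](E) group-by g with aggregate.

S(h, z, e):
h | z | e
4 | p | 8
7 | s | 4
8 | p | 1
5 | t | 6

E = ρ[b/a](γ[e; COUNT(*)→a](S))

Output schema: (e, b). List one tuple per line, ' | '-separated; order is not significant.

Row counts bottom-up:
  S → 4
  γ[e; COUNT(*)→a](S) → 4
  ρ[b/a](γ[e; COUNT(*)→a](S)) → 4

== RESULT ==
e | b
1 | 1
4 | 1
6 | 1
8 | 1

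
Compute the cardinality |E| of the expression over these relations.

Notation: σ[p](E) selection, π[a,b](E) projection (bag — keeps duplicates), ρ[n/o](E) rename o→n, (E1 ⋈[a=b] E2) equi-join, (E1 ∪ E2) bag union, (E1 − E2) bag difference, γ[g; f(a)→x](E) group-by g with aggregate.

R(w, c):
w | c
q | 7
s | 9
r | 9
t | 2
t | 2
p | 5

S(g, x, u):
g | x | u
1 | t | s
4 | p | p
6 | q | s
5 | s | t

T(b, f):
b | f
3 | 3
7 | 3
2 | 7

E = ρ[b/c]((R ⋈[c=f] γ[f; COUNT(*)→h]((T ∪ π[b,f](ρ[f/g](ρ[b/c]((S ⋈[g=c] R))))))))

Subexpression sizes:
  R → 6
  T → 3
  S → 4
  R → 6
  (S ⋈[g=c] R) → 1
  ρ[b/c]((S ⋈[g=c] R)) → 1
  ρ[f/g](ρ[b/c]((S ⋈[g=c] R))) → 1
  π[b,f](ρ[f/g](ρ[b/c]((S ⋈[g=c] R)))) → 1
  (T ∪ π[b,f](ρ[f/g](ρ[b/c]((S ⋈[g=c] R))))) → 4
  γ[f; COUNT(*)→h]((T ∪ π[b,f](ρ[f/g](ρ[b/c]((S ⋈[g=c] R)))))) → 3
  (R ⋈[c=f] γ[f; COUNT(*)→h]((T ∪ π[b,f](ρ[f/g](ρ[b/c]((S ⋈[g=c] R))))))) → 2
  ρ[b/c]((R ⋈[c=f] γ[f; COUNT(*)→h]((T ∪ π[b,f](ρ[f/g](ρ[b/c]((S ⋈[g=c] R)))))))) → 2

|E| = 2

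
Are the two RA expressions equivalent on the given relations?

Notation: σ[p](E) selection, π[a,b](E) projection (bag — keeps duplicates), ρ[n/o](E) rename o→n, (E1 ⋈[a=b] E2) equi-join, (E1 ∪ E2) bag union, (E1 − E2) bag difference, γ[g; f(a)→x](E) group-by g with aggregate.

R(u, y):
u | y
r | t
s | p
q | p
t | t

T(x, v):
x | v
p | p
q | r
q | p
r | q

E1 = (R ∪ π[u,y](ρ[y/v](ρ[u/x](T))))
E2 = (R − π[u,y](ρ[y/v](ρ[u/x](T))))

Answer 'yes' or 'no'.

E1 stepwise |·|:
  R → 4
  T → 4
  ρ[u/x](T) → 4
  ρ[y/v](ρ[u/x](T)) → 4
  π[u,y](ρ[y/v](ρ[u/x](T))) → 4
  (R ∪ π[u,y](ρ[y/v](ρ[u/x](T)))) → 8
E2 stepwise |·|:
  R → 4
  T → 4
  ρ[u/x](T) → 4
  ρ[y/v](ρ[u/x](T)) → 4
  π[u,y](ρ[y/v](ρ[u/x](T))) → 4
  (R − π[u,y](ρ[y/v](ρ[u/x](T)))) → 3

E1 result:
u | y
p | p
q | p
q | p
q | r
r | q
r | t
s | p
t | t
E2 result:
u | y
r | t
s | p
t | t
Witness: ('q', 'p') appears 2× in E1 but 0× in E2.

no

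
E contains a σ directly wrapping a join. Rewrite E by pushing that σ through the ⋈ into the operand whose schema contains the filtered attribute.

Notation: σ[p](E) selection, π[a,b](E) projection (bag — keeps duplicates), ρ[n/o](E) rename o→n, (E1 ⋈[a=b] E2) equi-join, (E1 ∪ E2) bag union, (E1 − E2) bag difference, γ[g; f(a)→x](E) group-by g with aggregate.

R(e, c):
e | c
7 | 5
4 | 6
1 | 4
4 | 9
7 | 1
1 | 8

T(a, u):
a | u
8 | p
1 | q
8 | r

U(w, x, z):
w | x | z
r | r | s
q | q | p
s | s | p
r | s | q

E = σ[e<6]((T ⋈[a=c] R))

σ filters on e, owned by the right side.
E' = (T ⋈[a=c] σ[e<6](R))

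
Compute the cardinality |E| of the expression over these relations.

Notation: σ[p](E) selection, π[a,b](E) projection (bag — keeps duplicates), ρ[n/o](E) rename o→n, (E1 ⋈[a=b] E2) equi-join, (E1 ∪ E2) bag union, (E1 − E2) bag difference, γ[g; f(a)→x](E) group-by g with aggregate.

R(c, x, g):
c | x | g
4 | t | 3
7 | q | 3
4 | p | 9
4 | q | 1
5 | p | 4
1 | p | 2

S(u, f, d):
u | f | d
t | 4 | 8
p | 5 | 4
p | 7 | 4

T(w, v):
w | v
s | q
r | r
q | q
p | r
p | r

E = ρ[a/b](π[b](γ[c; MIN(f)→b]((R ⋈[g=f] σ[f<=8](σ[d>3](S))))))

Subexpression sizes:
  R → 6
  S → 3
  σ[d>3](S) → 3
  σ[f<=8](σ[d>3](S)) → 3
  (R ⋈[g=f] σ[f<=8](σ[d>3](S))) → 1
  γ[c; MIN(f)→b]((R ⋈[g=f] σ[f<=8](σ[d>3](S)))) → 1
  π[b](γ[c; MIN(f)→b]((R ⋈[g=f] σ[f<=8](σ[d>3](S))))) → 1
  ρ[a/b](π[b](γ[c; MIN(f)→b]((R ⋈[g=f] σ[f<=8](σ[d>3](S)))))) → 1

|E| = 1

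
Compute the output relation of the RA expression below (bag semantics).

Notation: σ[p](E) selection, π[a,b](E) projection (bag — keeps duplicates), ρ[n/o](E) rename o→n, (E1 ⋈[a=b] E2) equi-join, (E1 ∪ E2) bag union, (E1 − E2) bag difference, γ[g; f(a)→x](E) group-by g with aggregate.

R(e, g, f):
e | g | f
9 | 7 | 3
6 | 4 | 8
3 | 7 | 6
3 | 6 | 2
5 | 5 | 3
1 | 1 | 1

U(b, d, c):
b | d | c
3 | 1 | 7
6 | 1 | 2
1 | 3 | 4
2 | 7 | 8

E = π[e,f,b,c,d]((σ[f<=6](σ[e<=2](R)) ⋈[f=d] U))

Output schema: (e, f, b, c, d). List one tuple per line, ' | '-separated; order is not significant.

Per-node cardinality:
  R → 6
  σ[e<=2](R) → 1
  σ[f<=6](σ[e<=2](R)) → 1
  U → 4
  (σ[f<=6](σ[e<=2](R)) ⋈[f=d] U) → 2
  π[e,f,b,c,d]((σ[f<=6](σ[e<=2](R)) ⋈[f=d] U)) → 2

== RESULT ==
e | f | b | c | d
1 | 1 | 3 | 7 | 1
1 | 1 | 6 | 2 | 1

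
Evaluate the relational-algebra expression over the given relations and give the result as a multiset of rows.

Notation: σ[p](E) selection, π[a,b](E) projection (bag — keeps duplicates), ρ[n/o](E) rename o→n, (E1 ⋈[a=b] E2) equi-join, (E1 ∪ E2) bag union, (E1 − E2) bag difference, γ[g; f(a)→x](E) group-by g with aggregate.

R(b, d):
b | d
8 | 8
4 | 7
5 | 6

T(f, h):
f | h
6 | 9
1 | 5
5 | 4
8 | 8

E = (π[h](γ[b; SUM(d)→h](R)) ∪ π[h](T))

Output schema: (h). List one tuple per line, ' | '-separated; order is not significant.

Stepwise |·|:
  R → 3
  γ[b; SUM(d)→h](R) → 3
  π[h](γ[b; SUM(d)→h](R)) → 3
  T → 4
  π[h](T) → 4
  (π[h](γ[b; SUM(d)→h](R)) ∪ π[h](T)) → 7

== RESULT ==
h
4
5
6
7
8
8
9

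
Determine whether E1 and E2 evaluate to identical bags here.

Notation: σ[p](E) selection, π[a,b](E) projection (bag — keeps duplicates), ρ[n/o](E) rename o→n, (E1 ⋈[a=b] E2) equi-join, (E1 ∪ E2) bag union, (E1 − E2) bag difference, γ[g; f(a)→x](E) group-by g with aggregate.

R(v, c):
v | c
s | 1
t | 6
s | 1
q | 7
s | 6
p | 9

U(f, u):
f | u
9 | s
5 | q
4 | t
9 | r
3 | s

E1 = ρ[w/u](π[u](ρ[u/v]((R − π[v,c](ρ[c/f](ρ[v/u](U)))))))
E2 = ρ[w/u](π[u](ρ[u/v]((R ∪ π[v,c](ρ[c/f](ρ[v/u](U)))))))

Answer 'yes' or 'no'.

E1 stepwise |·|:
  R → 6
  U → 5
  ρ[v/u](U) → 5
  ρ[c/f](ρ[v/u](U)) → 5
  π[v,c](ρ[c/f](ρ[v/u](U))) → 5
  (R − π[v,c](ρ[c/f](ρ[v/u](U)))) → 6
  ρ[u/v]((R − π[v,c](ρ[c/f](ρ[v/u](U))))) → 6
  π[u](ρ[u/v]((R − π[v,c](ρ[c/f](ρ[v/u](U)))))) → 6
  ρ[w/u](π[u](ρ[u/v]((R − π[v,c](ρ[c/f](ρ[v/u](U))))))) → 6
E2 stepwise |·|:
  R → 6
  U → 5
  ρ[v/u](U) → 5
  ρ[c/f](ρ[v/u](U)) → 5
  π[v,c](ρ[c/f](ρ[v/u](U))) → 5
  (R ∪ π[v,c](ρ[c/f](ρ[v/u](U)))) → 11
  ρ[u/v]((R ∪ π[v,c](ρ[c/f](ρ[v/u](U))))) → 11
  π[u](ρ[u/v]((R ∪ π[v,c](ρ[c/f](ρ[v/u](U)))))) → 11
  ρ[w/u](π[u](ρ[u/v]((R ∪ π[v,c](ρ[c/f](ρ[v/u](U))))))) → 11

E1 result:
w
p
q
s
s
s
t
E2 result:
w
p
q
q
r
s
s
s
s
s
t
t
Witness: ('q',) appears 1× in E1 but 2× in E2.

no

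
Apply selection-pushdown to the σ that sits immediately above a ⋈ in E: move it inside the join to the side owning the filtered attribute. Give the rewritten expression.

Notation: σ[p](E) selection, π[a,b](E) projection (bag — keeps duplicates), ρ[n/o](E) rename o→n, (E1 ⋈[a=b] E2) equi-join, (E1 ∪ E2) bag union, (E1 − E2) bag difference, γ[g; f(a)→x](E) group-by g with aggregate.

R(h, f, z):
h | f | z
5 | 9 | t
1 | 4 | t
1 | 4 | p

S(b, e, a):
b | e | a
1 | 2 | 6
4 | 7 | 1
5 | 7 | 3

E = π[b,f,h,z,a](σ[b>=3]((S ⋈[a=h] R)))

σ filters on b, owned by the left side.
E' = π[b,f,h,z,a]((σ[b>=3](S) ⋈[a=h] R))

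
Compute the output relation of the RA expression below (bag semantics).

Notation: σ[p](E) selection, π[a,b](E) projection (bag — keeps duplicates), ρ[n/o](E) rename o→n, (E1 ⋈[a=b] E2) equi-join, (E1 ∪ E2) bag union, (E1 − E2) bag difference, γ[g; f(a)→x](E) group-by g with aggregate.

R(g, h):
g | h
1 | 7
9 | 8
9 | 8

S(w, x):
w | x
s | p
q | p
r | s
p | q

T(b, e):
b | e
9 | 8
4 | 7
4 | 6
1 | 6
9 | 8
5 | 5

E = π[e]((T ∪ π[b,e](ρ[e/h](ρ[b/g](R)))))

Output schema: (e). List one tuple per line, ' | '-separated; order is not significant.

Row counts bottom-up:
  T → 6
  R → 3
  ρ[b/g](R) → 3
  ρ[e/h](ρ[b/g](R)) → 3
  π[b,e](ρ[e/h](ρ[b/g](R))) → 3
  (T ∪ π[b,e](ρ[e/h](ρ[b/g](R)))) → 9
  π[e]((T ∪ π[b,e](ρ[e/h](ρ[b/g](R))))) → 9

== RESULT ==
e
5
6
6
7
7
8
8
8
8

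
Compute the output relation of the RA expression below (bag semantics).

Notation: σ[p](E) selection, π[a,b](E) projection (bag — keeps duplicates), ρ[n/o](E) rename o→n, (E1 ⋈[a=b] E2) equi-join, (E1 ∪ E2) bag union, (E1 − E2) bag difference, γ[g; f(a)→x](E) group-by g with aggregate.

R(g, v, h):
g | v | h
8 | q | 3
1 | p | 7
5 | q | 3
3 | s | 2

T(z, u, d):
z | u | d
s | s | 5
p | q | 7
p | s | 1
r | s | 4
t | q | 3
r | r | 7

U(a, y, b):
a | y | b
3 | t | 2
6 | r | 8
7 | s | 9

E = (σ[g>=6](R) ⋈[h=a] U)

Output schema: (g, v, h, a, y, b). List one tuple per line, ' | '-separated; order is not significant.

Row counts bottom-up:
  R → 4
  σ[g>=6](R) → 1
  U → 3
  (σ[g>=6](R) ⋈[h=a] U) → 1

== RESULT ==
g | v | h | a | y | b
8 | q | 3 | 3 | t | 2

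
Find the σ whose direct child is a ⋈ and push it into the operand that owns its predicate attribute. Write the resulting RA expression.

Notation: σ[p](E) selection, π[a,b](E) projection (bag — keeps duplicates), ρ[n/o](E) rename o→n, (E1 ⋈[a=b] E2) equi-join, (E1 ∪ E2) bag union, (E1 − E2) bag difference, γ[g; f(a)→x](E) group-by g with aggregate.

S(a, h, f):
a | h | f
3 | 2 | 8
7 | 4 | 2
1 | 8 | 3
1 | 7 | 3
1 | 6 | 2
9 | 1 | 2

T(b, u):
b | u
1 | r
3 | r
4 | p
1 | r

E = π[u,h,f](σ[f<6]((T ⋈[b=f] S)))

σ filters on f, owned by the right side.
E' = π[u,h,f]((T ⋈[b=f] σ[f<6](S)))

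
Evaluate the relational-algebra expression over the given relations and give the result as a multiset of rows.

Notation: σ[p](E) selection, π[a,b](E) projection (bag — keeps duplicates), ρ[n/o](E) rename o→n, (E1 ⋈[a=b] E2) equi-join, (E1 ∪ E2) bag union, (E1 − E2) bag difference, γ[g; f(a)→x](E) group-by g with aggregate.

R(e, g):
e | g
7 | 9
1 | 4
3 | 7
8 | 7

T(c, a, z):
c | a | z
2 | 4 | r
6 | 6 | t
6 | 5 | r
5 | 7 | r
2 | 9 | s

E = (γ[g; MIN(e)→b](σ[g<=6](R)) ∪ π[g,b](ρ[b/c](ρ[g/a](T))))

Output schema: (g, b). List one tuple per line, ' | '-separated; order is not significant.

Stepwise |·|:
  R → 4
  σ[g<=6](R) → 1
  γ[g; MIN(e)→b](σ[g<=6](R)) → 1
  T → 5
  ρ[g/a](T) → 5
  ρ[b/c](ρ[g/a](T)) → 5
  π[g,b](ρ[b/c](ρ[g/a](T))) → 5
  (γ[g; MIN(e)→b](σ[g<=6](R)) ∪ π[g,b](ρ[b/c](ρ[g/a](T)))) → 6

== RESULT ==
g | b
4 | 1
4 | 2
5 | 6
6 | 6
7 | 5
9 | 2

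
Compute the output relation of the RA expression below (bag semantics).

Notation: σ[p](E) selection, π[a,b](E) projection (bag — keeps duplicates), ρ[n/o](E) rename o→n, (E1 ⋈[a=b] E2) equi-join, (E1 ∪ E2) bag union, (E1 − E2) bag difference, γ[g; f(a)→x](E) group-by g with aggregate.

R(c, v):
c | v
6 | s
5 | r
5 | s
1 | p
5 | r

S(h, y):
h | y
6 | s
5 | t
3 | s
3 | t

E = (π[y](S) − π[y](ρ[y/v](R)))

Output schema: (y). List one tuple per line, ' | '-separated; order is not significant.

Per-node cardinality:
  S → 4
  π[y](S) → 4
  R → 5
  ρ[y/v](R) → 5
  π[y](ρ[y/v](R)) → 5
  (π[y](S) − π[y](ρ[y/v](R))) → 2

== RESULT ==
y
t
t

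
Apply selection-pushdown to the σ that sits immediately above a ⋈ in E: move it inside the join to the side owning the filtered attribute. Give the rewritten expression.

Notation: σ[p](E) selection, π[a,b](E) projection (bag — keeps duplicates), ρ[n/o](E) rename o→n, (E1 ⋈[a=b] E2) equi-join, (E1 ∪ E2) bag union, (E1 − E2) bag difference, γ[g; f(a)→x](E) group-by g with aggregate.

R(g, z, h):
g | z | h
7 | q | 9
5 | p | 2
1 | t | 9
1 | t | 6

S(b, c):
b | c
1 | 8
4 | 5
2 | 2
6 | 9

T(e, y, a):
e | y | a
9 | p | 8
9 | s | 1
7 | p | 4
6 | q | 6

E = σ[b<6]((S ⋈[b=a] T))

σ filters on b, owned by the left side.
E' = (σ[b<6](S) ⋈[b=a] T)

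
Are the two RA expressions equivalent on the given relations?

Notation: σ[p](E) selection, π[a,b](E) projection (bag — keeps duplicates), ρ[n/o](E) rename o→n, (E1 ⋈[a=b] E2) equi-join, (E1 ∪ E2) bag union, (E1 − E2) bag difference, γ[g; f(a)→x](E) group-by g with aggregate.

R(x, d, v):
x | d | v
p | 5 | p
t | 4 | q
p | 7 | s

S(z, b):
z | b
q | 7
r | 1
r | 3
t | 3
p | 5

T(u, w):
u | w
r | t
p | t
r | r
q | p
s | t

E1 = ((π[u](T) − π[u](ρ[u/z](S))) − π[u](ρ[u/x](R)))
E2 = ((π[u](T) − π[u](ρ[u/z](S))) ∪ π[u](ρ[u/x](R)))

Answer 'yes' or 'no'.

E1 per-node cardinality:
  T → 5
  π[u](T) → 5
  S → 5
  ρ[u/z](S) → 5
  π[u](ρ[u/z](S)) → 5
  (π[u](T) − π[u](ρ[u/z](S))) → 1
  R → 3
  ρ[u/x](R) → 3
  π[u](ρ[u/x](R)) → 3
  ((π[u](T) − π[u](ρ[u/z](S))) − π[u](ρ[u/x](R))) → 1
E2 per-node cardinality:
  T → 5
  π[u](T) → 5
  S → 5
  ρ[u/z](S) → 5
  π[u](ρ[u/z](S)) → 5
  (π[u](T) − π[u](ρ[u/z](S))) → 1
  R → 3
  ρ[u/x](R) → 3
  π[u](ρ[u/x](R)) → 3
  ((π[u](T) − π[u](ρ[u/z](S))) ∪ π[u](ρ[u/x](R))) → 4

E1 result:
u
s
E2 result:
u
p
p
s
t
Witness: ('p',) appears 0× in E1 but 2× in E2.

no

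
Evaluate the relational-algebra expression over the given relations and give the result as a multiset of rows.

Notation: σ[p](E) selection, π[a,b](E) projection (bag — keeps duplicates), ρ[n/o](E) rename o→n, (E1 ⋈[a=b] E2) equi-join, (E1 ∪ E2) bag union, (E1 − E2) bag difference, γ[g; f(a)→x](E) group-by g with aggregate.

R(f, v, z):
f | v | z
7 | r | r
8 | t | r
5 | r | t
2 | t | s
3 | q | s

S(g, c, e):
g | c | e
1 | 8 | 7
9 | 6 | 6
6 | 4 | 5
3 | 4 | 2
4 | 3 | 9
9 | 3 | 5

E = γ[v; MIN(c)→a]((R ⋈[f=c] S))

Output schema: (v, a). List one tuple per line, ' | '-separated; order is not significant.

Per-node cardinality:
  R → 5
  S → 6
  (R ⋈[f=c] S) → 3
  γ[v; MIN(c)→a]((R ⋈[f=c] S)) → 2

== RESULT ==
v | a
q | 3
t | 8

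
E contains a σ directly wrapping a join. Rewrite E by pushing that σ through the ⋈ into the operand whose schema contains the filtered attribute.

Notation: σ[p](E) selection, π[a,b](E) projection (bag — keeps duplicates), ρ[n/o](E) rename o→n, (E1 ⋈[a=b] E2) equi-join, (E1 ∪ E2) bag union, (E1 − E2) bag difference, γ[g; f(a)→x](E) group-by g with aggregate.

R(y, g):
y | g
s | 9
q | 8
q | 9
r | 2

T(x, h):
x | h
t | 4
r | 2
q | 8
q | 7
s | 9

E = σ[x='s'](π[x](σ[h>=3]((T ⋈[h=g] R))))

σ filters on h, owned by the left side.
E' = σ[x='s'](π[x]((σ[h>=3](T) ⋈[h=g] R)))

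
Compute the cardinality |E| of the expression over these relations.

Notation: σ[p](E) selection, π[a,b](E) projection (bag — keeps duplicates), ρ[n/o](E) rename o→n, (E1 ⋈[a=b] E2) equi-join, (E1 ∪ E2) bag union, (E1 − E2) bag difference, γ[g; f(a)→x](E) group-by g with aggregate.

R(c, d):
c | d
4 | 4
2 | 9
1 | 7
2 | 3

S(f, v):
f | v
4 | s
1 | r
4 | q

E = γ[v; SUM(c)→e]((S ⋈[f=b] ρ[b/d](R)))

Stepwise |·|:
  S → 3
  R → 4
  ρ[b/d](R) → 4
  (S ⋈[f=b] ρ[b/d](R)) → 2
  γ[v; SUM(c)→e]((S ⋈[f=b] ρ[b/d](R))) → 2

|E| = 2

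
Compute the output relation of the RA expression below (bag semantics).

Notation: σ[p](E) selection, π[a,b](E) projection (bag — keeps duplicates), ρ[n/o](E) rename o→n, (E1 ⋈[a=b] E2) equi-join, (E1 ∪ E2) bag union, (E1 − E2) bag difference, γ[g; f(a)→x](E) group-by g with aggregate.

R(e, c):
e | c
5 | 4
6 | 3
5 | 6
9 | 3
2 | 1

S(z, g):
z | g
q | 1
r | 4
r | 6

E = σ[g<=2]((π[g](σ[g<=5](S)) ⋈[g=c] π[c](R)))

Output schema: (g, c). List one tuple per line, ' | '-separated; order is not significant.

Stepwise |·|:
  S → 3
  σ[g<=5](S) → 2
  π[g](σ[g<=5](S)) → 2
  R → 5
  π[c](R) → 5
  (π[g](σ[g<=5](S)) ⋈[g=c] π[c](R)) → 2
  σ[g<=2]((π[g](σ[g<=5](S)) ⋈[g=c] π[c](R))) → 1

== RESULT ==
g | c
1 | 1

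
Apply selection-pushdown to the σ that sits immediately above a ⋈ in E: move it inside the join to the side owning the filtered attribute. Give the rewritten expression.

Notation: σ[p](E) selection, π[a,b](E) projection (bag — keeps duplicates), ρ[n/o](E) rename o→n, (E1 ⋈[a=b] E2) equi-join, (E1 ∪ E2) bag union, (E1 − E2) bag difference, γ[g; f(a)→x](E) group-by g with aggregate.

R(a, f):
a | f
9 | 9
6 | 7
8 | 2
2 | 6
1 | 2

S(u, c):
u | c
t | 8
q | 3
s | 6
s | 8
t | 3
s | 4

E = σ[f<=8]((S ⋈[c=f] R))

σ filters on f, owned by the right side.
E' = (S ⋈[c=f] σ[f<=8](R))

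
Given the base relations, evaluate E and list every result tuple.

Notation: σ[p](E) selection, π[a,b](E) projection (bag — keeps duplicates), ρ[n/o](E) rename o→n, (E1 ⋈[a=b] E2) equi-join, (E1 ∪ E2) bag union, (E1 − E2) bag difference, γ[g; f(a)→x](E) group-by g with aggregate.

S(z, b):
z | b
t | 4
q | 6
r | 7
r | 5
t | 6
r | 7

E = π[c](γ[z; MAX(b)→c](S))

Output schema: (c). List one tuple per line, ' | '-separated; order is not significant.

Subexpression sizes:
  S → 6
  γ[z; MAX(b)→c](S) → 3
  π[c](γ[z; MAX(b)→c](S)) → 3

== RESULT ==
c
6
6
7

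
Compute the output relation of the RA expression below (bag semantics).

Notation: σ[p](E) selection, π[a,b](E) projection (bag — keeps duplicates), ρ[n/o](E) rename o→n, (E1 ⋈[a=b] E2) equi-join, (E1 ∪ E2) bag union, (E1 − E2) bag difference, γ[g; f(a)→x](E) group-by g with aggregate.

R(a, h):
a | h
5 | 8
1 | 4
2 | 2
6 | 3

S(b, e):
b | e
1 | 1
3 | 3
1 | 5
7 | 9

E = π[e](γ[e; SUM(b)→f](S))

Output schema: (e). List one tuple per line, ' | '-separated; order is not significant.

Row counts bottom-up:
  S → 4
  γ[e; SUM(b)→f](S) → 4
  π[e](γ[e; SUM(b)→f](S)) → 4

== RESULT ==
e
1
3
5
9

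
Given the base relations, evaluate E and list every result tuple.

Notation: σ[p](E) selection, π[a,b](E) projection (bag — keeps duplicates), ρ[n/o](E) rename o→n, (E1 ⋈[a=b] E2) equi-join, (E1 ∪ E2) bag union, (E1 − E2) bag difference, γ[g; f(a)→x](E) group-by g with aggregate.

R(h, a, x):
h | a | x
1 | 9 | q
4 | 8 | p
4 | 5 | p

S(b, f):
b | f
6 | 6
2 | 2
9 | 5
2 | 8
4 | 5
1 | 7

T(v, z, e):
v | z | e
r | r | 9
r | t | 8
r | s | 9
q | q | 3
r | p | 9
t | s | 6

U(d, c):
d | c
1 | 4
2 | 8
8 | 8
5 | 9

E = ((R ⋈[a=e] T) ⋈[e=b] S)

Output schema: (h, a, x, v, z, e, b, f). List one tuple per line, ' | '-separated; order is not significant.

Row counts bottom-up:
  R → 3
  T → 6
  (R ⋈[a=e] T) → 4
  S → 6
  ((R ⋈[a=e] T) ⋈[e=b] S) → 3

== RESULT ==
h | a | x | v | z | e | b | f
1 | 9 | q | r | p | 9 | 9 | 5
1 | 9 | q | r | r | 9 | 9 | 5
1 | 9 | q | r | s | 9 | 9 | 5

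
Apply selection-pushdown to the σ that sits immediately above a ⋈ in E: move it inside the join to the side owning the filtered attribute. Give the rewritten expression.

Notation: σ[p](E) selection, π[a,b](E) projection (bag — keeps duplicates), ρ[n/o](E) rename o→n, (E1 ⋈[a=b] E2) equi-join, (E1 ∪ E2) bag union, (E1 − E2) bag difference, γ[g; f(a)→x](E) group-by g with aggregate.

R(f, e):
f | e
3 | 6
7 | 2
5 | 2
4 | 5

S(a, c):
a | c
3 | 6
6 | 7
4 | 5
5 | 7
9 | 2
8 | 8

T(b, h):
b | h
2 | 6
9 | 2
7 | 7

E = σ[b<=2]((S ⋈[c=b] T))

σ filters on b, owned by the right side.
E' = (S ⋈[c=b] σ[b<=2](T))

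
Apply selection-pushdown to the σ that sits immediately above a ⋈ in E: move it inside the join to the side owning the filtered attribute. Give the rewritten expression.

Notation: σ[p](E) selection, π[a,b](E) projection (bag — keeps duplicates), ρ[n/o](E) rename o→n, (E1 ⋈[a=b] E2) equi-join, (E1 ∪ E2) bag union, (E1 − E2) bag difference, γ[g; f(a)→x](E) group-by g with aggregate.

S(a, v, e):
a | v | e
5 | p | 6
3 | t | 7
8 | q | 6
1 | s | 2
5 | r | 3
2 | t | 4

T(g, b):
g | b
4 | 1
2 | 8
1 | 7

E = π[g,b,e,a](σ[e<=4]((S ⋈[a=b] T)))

σ filters on e, owned by the left side.
E' = π[g,b,e,a]((σ[e<=4](S) ⋈[a=b] T))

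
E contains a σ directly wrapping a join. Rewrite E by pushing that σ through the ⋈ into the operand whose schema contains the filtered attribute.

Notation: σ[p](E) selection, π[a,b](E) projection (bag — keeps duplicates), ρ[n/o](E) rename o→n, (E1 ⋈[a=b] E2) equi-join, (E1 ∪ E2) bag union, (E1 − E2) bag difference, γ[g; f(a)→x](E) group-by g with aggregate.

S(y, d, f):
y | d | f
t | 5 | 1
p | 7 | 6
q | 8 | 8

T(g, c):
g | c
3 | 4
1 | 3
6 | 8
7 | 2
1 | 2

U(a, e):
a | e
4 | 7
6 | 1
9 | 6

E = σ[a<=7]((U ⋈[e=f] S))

σ filters on a, owned by the left side.
E' = (σ[a<=7](U) ⋈[e=f] S)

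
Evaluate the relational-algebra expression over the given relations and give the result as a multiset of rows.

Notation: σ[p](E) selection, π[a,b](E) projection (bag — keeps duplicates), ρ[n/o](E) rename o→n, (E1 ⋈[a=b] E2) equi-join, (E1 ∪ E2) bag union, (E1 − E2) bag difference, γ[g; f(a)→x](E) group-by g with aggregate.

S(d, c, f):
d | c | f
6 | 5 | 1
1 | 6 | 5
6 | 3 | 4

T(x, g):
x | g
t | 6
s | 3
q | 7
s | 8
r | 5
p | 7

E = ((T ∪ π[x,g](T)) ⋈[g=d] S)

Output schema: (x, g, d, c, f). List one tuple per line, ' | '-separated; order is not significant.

Per-node cardinality:
  T → 6
  T → 6
  π[x,g](T) → 6
  (T ∪ π[x,g](T)) → 12
  S → 3
  ((T ∪ π[x,g](T)) ⋈[g=d] S) → 4

== RESULT ==
x | g | d | c | f
t | 6 | 6 | 3 | 4
t | 6 | 6 | 3 | 4
t | 6 | 6 | 5 | 1
t | 6 | 6 | 5 | 1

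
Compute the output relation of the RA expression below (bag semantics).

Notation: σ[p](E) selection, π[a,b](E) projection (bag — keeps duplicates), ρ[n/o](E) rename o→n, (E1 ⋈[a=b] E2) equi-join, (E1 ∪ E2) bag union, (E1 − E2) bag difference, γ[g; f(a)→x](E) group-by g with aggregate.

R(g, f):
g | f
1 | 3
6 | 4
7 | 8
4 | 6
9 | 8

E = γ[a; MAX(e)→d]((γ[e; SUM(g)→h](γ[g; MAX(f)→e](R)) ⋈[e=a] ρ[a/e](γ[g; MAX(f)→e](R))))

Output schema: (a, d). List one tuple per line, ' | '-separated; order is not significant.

Per-node cardinality:
  R → 5
  γ[g; MAX(f)→e](R) → 5
  γ[e; SUM(g)→h](γ[g; MAX(f)→e](R)) → 4
  R → 5
  γ[g; MAX(f)→e](R) → 5
  ρ[a/e](γ[g; MAX(f)→e](R)) → 5
  (γ[e; SUM(g)→h](γ[g; MAX(f)→e](R)) ⋈[e=a] ρ[a/e](γ[g; MAX(f)→e](R))) → 5
  γ[a; MAX(e)→d]((γ[e; SUM(g)→h](γ[g; MAX(f)→e](R)) ⋈[e=a] ρ[a/e](γ[g; MAX(f)→e](R)))) → 4

== RESULT ==
a | d
3 | 3
4 | 4
6 | 6
8 | 8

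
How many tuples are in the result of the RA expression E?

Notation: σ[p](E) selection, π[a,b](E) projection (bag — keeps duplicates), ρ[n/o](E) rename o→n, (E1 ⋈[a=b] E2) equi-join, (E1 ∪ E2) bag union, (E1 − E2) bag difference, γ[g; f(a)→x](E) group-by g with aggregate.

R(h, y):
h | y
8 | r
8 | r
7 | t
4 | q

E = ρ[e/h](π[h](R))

Subexpression sizes:
  R → 4
  π[h](R) → 4
  ρ[e/h](π[h](R)) → 4

|E| = 4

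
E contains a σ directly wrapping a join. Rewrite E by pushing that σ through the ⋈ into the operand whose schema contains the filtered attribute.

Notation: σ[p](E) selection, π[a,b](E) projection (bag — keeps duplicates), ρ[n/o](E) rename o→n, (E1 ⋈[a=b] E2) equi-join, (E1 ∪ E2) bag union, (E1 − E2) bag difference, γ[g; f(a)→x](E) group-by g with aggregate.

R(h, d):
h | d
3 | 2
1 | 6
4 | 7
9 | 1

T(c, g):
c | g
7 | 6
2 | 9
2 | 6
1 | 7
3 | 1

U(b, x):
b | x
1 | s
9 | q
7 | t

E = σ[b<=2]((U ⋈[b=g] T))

σ filters on b, owned by the left side.
E' = (σ[b<=2](U) ⋈[b=g] T)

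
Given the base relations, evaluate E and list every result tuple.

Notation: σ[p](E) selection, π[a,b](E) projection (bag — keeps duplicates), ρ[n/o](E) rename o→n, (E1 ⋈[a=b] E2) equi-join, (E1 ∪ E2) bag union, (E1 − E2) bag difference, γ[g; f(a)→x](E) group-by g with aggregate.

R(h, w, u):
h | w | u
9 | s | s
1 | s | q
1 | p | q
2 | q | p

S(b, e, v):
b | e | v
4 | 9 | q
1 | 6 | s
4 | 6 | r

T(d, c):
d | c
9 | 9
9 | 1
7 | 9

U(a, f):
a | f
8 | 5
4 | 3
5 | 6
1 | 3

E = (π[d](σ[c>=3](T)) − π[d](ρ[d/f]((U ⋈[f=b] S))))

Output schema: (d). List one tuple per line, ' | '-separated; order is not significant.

Subexpression sizes:
  T → 3
  σ[c>=3](T) → 2
  π[d](σ[c>=3](T)) → 2
  U → 4
  S → 3
  (U ⋈[f=b] S) → 0
  ρ[d/f]((U ⋈[f=b] S)) → 0
  π[d](ρ[d/f]((U ⋈[f=b] S))) → 0
  (π[d](σ[c>=3](T)) − π[d](ρ[d/f]((U ⋈[f=b] S)))) → 2

== RESULT ==
d
7
9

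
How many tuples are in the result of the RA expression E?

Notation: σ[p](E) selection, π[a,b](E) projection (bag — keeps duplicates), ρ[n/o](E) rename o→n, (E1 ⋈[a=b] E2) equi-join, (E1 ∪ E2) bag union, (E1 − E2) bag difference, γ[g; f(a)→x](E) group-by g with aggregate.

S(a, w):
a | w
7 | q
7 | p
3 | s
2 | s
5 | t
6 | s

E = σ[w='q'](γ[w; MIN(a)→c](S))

Per-node cardinality:
  S → 6
  γ[w; MIN(a)→c](S) → 4
  σ[w='q'](γ[w; MIN(a)→c](S)) → 1

|E| = 1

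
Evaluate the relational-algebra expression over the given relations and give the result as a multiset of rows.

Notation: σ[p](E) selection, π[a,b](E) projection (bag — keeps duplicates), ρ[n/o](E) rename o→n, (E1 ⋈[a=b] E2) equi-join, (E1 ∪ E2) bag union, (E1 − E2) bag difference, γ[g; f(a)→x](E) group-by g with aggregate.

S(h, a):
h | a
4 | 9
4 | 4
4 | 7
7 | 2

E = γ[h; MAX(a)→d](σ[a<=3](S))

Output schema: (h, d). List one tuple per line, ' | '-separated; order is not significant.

Row counts bottom-up:
  S → 4
  σ[a<=3](S) → 1
  γ[h; MAX(a)→d](σ[a<=3](S)) → 1

== RESULT ==
h | d
7 | 2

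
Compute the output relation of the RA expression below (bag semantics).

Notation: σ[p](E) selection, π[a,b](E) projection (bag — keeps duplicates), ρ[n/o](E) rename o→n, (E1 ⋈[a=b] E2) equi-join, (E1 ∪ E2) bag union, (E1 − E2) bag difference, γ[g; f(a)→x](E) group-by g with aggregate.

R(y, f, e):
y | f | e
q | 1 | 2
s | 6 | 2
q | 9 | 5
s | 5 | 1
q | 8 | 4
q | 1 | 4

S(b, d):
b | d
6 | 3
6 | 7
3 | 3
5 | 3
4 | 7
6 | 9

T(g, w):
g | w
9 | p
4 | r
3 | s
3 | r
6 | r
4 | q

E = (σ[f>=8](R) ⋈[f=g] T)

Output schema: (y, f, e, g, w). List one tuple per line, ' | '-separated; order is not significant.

Per-node cardinality:
  R → 6
  σ[f>=8](R) → 2
  T → 6
  (σ[f>=8](R) ⋈[f=g] T) → 1

== RESULT ==
y | f | e | g | w
q | 9 | 5 | 9 | p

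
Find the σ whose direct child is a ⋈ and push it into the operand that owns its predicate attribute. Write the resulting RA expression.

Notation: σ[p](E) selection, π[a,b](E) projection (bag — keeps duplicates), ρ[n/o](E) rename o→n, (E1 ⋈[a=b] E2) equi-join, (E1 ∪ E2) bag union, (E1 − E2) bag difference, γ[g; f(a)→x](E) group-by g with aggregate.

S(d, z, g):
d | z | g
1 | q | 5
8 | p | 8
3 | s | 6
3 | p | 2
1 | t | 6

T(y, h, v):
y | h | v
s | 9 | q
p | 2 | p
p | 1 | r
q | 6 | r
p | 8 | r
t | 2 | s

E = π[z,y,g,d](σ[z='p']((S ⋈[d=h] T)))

σ filters on z, owned by the left side.
E' = π[z,y,g,d]((σ[z='p'](S) ⋈[d=h] T))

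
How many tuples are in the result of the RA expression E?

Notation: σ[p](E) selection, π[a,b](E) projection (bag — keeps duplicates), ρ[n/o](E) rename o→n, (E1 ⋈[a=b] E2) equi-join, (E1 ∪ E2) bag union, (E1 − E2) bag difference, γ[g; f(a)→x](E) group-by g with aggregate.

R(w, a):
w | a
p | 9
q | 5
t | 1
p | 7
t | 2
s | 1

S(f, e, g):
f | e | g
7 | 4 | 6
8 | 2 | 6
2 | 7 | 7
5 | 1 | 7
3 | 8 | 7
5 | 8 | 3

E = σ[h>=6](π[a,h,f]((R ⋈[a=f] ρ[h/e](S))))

Row counts bottom-up:
  R → 6
  S → 6
  ρ[h/e](S) → 6
  (R ⋈[a=f] ρ[h/e](S)) → 4
  π[a,h,f]((R ⋈[a=f] ρ[h/e](S))) → 4
  σ[h>=6](π[a,h,f]((R ⋈[a=f] ρ[h/e](S)))) → 2

|E| = 2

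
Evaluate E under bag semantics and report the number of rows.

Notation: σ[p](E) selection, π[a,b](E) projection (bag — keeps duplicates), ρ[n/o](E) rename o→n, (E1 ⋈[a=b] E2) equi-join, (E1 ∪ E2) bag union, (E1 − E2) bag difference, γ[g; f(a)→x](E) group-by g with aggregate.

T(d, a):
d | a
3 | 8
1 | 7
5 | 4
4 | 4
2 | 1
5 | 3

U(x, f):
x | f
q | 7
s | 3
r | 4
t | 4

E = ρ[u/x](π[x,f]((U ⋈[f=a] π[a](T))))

Row counts bottom-up:
  U → 4
  T → 6
  π[a](T) → 6
  (U ⋈[f=a] π[a](T)) → 6
  π[x,f]((U ⋈[f=a] π[a](T))) → 6
  ρ[u/x](π[x,f]((U ⋈[f=a] π[a](T)))) → 6

|E| = 6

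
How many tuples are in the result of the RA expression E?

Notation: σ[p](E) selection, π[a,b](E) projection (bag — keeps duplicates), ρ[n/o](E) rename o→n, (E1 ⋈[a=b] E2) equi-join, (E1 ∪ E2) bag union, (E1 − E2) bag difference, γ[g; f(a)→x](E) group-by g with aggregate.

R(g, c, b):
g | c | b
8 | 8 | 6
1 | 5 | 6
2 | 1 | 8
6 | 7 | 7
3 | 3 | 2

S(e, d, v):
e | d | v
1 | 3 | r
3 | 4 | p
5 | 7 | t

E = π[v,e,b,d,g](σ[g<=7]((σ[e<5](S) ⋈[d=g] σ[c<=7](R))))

Row counts bottom-up:
  S → 3
  σ[e<5](S) → 2
  R → 5
  σ[c<=7](R) → 4
  (σ[e<5](S) ⋈[d=g] σ[c<=7](R)) → 1
  σ[g<=7]((σ[e<5](S) ⋈[d=g] σ[c<=7](R))) → 1
  π[v,e,b,d,g](σ[g<=7]((σ[e<5](S) ⋈[d=g] σ[c<=7](R)))) → 1

|E| = 1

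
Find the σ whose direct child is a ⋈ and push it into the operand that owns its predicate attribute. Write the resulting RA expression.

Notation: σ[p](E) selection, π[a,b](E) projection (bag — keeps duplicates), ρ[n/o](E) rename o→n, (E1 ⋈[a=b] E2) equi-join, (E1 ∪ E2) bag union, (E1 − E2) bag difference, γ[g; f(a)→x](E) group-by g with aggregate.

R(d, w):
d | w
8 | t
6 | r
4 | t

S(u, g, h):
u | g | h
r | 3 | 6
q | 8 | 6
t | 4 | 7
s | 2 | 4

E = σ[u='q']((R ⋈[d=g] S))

σ filters on u, owned by the right side.
E' = (R ⋈[d=g] σ[u='q'](S))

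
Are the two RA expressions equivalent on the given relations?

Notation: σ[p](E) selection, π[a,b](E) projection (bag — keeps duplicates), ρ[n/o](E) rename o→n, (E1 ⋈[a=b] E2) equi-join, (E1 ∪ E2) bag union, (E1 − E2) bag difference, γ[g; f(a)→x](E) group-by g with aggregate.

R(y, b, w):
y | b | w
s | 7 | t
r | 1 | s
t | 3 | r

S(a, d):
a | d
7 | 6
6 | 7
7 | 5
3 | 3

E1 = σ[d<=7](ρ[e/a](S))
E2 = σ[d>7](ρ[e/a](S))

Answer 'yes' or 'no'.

E1 row counts bottom-up:
  S → 4
  ρ[e/a](S) → 4
  σ[d<=7](ρ[e/a](S)) → 4
E2 row counts bottom-up:
  S → 4
  ρ[e/a](S) → 4
  σ[d>7](ρ[e/a](S)) → 0

E1 result:
e | d
3 | 3
6 | 7
7 | 5
7 | 6
E2 result:
e | d
(0 rows)
Witness: (6, 7) appears 1× in E1 but 0× in E2.

no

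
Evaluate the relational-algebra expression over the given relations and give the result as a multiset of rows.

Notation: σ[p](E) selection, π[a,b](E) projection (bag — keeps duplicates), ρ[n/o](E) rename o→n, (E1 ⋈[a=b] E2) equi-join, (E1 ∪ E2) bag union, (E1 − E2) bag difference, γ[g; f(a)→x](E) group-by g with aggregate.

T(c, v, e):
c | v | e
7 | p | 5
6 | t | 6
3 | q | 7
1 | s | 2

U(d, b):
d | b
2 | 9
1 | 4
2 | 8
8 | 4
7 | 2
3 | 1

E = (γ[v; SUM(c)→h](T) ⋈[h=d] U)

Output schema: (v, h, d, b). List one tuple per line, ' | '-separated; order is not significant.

Subexpression sizes:
  T → 4
  γ[v; SUM(c)→h](T) → 4
  U → 6
  (γ[v; SUM(c)→h](T) ⋈[h=d] U) → 3

== RESULT ==
v | h | d | b
p | 7 | 7 | 2
q | 3 | 3 | 1
s | 1 | 1 | 4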